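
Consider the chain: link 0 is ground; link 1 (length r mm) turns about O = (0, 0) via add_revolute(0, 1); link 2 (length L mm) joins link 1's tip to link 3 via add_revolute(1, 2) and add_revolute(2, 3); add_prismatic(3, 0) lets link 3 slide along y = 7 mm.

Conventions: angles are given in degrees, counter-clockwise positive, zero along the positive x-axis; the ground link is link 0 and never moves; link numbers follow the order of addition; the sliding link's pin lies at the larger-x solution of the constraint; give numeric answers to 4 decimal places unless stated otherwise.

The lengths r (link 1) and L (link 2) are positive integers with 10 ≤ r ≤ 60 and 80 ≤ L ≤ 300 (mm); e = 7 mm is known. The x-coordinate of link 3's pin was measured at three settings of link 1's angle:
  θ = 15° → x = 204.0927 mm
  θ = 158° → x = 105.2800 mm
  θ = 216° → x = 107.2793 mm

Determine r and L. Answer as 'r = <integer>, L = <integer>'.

constraint per measurement: (x − r cos θ)² + (r sin θ − e)² = L²
subtracting the θ₁ and θ₂ equations cancels the r² and L² terms:
r = (x₁² − x₂²) / (2[(x₁cos θ₁ + e sin θ₁) − (x₂cos θ₂ + e sin θ₂)]) = 52.0000 → r = 52
L² = (x₁ − r cos θ₁)² + (r sin θ₁ − e)² = 23716.0153 → L = 154.0000 → L = 154
check at θ₃=216°: x = 107.2793 (printed 107.2793) ✓

r = 52, L = 154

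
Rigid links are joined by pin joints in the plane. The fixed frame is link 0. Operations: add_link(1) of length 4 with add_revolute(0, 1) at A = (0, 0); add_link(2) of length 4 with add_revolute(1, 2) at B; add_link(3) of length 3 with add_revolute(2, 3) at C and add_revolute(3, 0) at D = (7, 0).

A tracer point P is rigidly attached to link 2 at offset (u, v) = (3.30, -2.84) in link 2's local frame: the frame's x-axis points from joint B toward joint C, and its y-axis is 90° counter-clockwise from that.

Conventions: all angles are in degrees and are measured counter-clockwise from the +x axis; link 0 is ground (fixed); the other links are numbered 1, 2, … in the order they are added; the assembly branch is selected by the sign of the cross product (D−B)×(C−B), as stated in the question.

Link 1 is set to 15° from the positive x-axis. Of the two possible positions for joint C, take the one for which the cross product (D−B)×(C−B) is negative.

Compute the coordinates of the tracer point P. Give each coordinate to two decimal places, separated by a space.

A=(0,0), D=(7.00,0)
B = A + 4.00·(cos15°, sin15°) = (3.8637, 1.0353)
|BD| = 3.3027
circle(B,4.00) ∩ circle(D,3.00): a=2.7111, h=2.9411
  candidates: C₊=(7.3601,2.9783) cross=9.714; C₋=(5.5163,-2.6074) cross=-9.714
  branch - wants cross < 0 → take C=(5.5163,-2.6074) (cross=-9.714)
ex = (C−B)/|BC| = (0.4131,-0.9107); ey = (0.9107,0.4131)
P = B + 3.30·ex + -2.84·ey = (2.6408,-3.1432)

2.64 -3.14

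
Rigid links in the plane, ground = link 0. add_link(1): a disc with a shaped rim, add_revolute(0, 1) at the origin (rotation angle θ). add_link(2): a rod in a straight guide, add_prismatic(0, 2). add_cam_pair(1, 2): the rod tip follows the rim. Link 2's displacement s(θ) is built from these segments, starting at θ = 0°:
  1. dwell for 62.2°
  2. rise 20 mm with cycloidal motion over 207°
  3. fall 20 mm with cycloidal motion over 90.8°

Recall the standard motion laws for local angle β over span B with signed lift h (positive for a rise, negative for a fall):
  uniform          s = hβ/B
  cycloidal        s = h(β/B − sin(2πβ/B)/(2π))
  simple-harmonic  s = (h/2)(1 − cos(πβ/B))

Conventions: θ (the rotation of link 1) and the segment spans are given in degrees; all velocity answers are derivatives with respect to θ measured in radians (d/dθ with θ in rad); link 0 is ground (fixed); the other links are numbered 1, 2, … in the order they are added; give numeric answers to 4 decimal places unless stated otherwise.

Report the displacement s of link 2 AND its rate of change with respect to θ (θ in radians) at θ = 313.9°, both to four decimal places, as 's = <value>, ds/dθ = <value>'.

segment 1 (0° to 62.2°, dwell): s unchanged at 0.0000
segment 2 (62.2° to 269.2°, cycloidal, h = 20) is passed completely: s = 0.0000 + (20) = 20.0000
θ = 313.9° falls in segment 3 (269.2° to 360°, cycloidal, h = -20): β = 313.9 − 269.2 = 44.7°, B = 90.8°; Δs = -20·(0.4923 − sin(2π·0.4923)/(2π)) = -9.6917; s = 20.0000 − 9.6917 = 10.3083
velocity in seg [269.2°–360°] (cycloidal), θ in radians: β = 44.7° = 0.7802 rad, B = 90.8° = 1.5848 rad; ds/dθ = (h/B)(1 − cos(2πβ/B)) = ((-20)/1.5848)(1 − cos(2π·0.4923)) = -25.225629 mm/rad

s = 10.3083, ds/dθ = -25.2256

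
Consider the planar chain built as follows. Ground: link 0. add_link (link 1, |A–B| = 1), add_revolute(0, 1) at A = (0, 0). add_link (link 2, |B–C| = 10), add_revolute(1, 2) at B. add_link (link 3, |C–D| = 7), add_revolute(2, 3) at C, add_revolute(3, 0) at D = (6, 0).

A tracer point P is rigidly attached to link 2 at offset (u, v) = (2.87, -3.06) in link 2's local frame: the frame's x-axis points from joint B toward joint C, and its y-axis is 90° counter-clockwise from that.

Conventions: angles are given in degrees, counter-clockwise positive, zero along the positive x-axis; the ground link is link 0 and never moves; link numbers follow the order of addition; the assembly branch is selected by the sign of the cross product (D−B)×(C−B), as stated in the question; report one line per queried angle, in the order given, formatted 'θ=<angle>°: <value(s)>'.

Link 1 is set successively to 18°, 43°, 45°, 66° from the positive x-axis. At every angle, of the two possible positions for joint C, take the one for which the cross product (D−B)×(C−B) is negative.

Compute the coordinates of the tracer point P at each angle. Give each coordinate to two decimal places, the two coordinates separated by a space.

A=(0,0), D=(6.00,0)
θ=18°: B = A + 1.00·(cos18°, sin18°) = (0.9511, 0.3090)
θ=18°: |BD| = 5.0584
θ=18°: circle(B,10.00) ∩ circle(D,7.00): a=7.5703, h=6.5338
θ=18°:   candidates: C₊=(8.9064,6.3681) cross=33.050; C₋=(8.1081,-6.6750) cross=-33.050
θ=18°:   branch - wants cross < 0 → take C=(8.1081,-6.6750) (cross=-33.050)
θ=18°: ex = (C−B)/|BC| = (0.7157,-0.6984); ey = (0.6984,0.7157)
θ=18°: P = B + 2.87·ex + -3.06·ey = (0.8680,-3.8855)
θ=43°: B = A + 1.00·(cos43°, sin43°) = (0.7314, 0.6820)
θ=43°: |BD| = 5.3126
θ=43°: circle(B,10.00) ∩ circle(D,7.00): a=7.4562, h=6.6637
θ=43°:   candidates: C₊=(8.9813,6.3334) cross=35.402; C₋=(7.2704,-6.8838) cross=-35.402
θ=43°:   branch - wants cross < 0 → take C=(7.2704,-6.8838) (cross=-35.402)
θ=43°: ex = (C−B)/|BC| = (0.6539,-0.7566); ey = (0.7566,0.6539)
θ=43°: P = B + 2.87·ex + -3.06·ey = (0.2929,-3.4903)
θ=45°: B = A + 1.00·(cos45°, sin45°) = (0.7071, 0.7071)
θ=45°: |BD| = 5.3399
θ=45°: circle(B,10.00) ∩ circle(D,7.00): a=7.4453, h=6.6759
θ=45°:   candidates: C₊=(8.9709,6.3383) cross=35.649; C₋=(7.2028,-6.8959) cross=-35.649
θ=45°:   branch - wants cross < 0 → take C=(7.2028,-6.8959) (cross=-35.649)
θ=45°: ex = (C−B)/|BC| = (0.6496,-0.7603); ey = (0.7603,0.6496)
θ=45°: P = B + 2.87·ex + -3.06·ey = (0.2449,-3.4626)
θ=66°: B = A + 1.00·(cos66°, sin66°) = (0.4067, 0.9135)
θ=66°: |BD| = 5.6674
θ=66°: circle(B,10.00) ∩ circle(D,7.00): a=7.3331, h=6.7989
θ=66°:   candidates: C₊=(8.7399,6.4415) cross=38.532; C₋=(6.5480,-6.9785) cross=-38.532
θ=66°:   branch - wants cross < 0 → take C=(6.5480,-6.9785) (cross=-38.532)
θ=66°: ex = (C−B)/|BC| = (0.6141,-0.7892); ey = (0.7892,0.6141)
θ=66°: P = B + 2.87·ex + -3.06·ey = (-0.2457,-3.2307)

θ=18°: 0.87 -3.89
θ=43°: 0.29 -3.49
θ=45°: 0.24 -3.46
θ=66°: -0.25 -3.23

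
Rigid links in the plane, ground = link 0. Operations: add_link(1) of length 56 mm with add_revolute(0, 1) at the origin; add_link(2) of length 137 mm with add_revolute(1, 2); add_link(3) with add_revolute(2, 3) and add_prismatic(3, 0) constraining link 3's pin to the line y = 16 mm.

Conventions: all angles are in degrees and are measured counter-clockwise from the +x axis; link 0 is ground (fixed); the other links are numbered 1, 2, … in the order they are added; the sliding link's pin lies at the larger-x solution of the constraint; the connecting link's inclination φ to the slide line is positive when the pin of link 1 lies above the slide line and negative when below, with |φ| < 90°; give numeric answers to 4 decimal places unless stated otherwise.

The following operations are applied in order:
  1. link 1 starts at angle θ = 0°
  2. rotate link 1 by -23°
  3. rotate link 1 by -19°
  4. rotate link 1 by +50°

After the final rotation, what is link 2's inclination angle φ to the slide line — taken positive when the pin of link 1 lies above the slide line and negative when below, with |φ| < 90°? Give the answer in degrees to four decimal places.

geometry: r = 56 mm, L = 137 mm, e = 16 mm; θ starts at 0°
rotate link 1 by -23°: θ ← 0° -23° = -23°
rotate link 1 by -19°: θ ← -23° -19° = -42°
rotate link 1 by +50°: θ ← -42° +50° = 8°
h = r sin θ − e = 7.793694 − 16 = -8.206306
sin φ = h / L = -8.206306 / 137 = -0.05990005
φ = arcsin(-0.05990005) = -3.434076°

-3.4341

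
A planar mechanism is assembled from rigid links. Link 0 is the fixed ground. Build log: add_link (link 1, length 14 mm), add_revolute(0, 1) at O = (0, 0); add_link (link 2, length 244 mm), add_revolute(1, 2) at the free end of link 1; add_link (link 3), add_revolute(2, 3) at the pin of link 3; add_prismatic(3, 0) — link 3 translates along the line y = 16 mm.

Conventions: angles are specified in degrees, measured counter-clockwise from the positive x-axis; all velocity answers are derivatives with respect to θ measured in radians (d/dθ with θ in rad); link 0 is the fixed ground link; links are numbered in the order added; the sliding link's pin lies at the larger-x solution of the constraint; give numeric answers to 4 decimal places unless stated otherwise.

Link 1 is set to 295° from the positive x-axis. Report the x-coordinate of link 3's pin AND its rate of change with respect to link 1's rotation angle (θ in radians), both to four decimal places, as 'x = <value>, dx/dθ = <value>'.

geometry: r = 14 mm, L = 244 mm, e = 16 mm
crank pin P = (r cos θ, r sin θ) = (5.916656, -12.688309)
h = r sin θ − e = -12.688309 − 16 = -28.688309
x = r cos θ + √(L² − h²) = 5.916656 + 242.307616 = 248.224272
dx/dθ = −r sin θ − h·r cos θ/√(L² − h²) (θ in radians; h = -28.688309) = 13.388819

x = 248.2243, dx/dθ = 13.3888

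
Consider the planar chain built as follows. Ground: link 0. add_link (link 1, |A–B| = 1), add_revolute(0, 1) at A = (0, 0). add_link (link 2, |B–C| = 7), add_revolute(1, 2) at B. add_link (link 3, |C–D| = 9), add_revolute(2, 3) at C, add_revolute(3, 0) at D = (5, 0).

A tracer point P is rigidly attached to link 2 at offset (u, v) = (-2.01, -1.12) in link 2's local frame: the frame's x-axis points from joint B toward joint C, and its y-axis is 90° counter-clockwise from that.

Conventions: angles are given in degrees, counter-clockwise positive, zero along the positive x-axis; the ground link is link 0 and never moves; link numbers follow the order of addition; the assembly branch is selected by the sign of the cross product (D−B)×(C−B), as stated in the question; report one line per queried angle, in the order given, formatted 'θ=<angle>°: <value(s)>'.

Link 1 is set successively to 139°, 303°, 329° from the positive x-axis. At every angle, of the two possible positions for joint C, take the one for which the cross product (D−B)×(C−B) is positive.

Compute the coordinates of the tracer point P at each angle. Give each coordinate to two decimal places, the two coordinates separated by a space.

A=(0,0), D=(5.00,0)
θ=139°: B = A + 1.00·(cos139°, sin139°) = (-0.7547, 0.6561)
θ=139°: |BD| = 5.7920
θ=139°: circle(B,7.00) ∩ circle(D,9.00): a=0.1336, h=6.9987
θ=139°:   candidates: C₊=(0.1707,7.5946) cross=40.537; C₋=(-1.4148,-6.3128) cross=-40.537
θ=139°:   branch + wants cross > 0 → take C=(0.1707,7.5946) (cross=40.537)
θ=139°: ex = (C−B)/|BC| = (0.1322,0.9912); ey = (-0.9912,0.1322)
θ=139°: P = B + -2.01·ex + -1.12·ey = (0.0897,-1.4844)
θ=303°: B = A + 1.00·(cos303°, sin303°) = (0.5446, -0.8387)
θ=303°: |BD| = 4.5336
θ=303°: circle(B,7.00) ∩ circle(D,9.00): a=-1.2624, h=6.8852
θ=303°:   candidates: C₊=(-1.9697,5.6942) cross=31.215; C₋=(0.5777,-7.8386) cross=-31.215
θ=303°:   branch + wants cross > 0 → take C=(-1.9697,5.6942) (cross=31.215)
θ=303°: ex = (C−B)/|BC| = (-0.3592,0.9333); ey = (-0.9333,-0.3592)
θ=303°: P = B + -2.01·ex + -1.12·ey = (2.3119,-2.3122)
θ=329°: B = A + 1.00·(cos329°, sin329°) = (0.8572, -0.5150)
θ=329°: |BD| = 4.1747
θ=329°: circle(B,7.00) ∩ circle(D,9.00): a=-1.7452, h=6.7790
θ=329°:   candidates: C₊=(-1.7110,5.9968) cross=28.300; C₋=(-0.0384,-7.4575) cross=-28.300
θ=329°:   branch + wants cross > 0 → take C=(-1.7110,5.9968) (cross=28.300)
θ=329°: ex = (C−B)/|BC| = (-0.3669,0.9303); ey = (-0.9303,-0.3669)
θ=329°: P = B + -2.01·ex + -1.12·ey = (2.6365,-1.9740)

θ=139°: 0.09 -1.48
θ=303°: 2.31 -2.31
θ=329°: 2.64 -1.97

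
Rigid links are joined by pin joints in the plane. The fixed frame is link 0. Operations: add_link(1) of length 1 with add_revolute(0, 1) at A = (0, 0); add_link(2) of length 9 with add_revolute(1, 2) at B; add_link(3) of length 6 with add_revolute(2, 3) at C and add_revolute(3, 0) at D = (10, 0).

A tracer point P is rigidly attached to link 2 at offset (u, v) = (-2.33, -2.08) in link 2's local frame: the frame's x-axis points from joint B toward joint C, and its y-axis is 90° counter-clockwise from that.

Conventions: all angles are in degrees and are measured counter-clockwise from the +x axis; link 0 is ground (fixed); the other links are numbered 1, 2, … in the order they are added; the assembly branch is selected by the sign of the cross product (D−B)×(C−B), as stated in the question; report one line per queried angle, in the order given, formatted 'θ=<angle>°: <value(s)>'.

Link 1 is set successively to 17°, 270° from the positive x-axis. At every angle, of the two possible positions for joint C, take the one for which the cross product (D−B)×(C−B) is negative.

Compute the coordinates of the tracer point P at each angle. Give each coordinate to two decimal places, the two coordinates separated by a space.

A=(0,0), D=(10.00,0)
θ=17°: B = A + 1.00·(cos17°, sin17°) = (0.9563, 0.2924)
θ=17°: |BD| = 9.0484
θ=17°: circle(B,9.00) ∩ circle(D,6.00): a=7.0108, h=5.6434
θ=17°:   candidates: C₊=(8.1458,5.7063) cross=51.064; C₋=(7.7811,-5.5746) cross=-51.064
θ=17°:   branch - wants cross < 0 → take C=(7.7811,-5.5746) (cross=-51.064)
θ=17°: ex = (C−B)/|BC| = (0.7583,-0.6519); ey = (0.6519,0.7583)
θ=17°: P = B + -2.33·ex + -2.08·ey = (-2.1665,0.2340)
θ=270°: B = A + 1.00·(cos270°, sin270°) = (-0.0000, -1.0000)
θ=270°: |BD| = 10.0499
θ=270°: circle(B,9.00) ∩ circle(D,6.00): a=7.2638, h=5.3139
θ=270°:   candidates: C₊=(6.6990,5.0103) cross=53.404; C₋=(7.7565,-5.5648) cross=-53.404
θ=270°:   branch - wants cross < 0 → take C=(7.7565,-5.5648) (cross=-53.404)
θ=270°: ex = (C−B)/|BC| = (0.8618,-0.5072); ey = (0.5072,0.8618)
θ=270°: P = B + -2.33·ex + -2.08·ey = (-3.0630,-1.6108)

θ=17°: -2.17 0.23
θ=270°: -3.06 -1.61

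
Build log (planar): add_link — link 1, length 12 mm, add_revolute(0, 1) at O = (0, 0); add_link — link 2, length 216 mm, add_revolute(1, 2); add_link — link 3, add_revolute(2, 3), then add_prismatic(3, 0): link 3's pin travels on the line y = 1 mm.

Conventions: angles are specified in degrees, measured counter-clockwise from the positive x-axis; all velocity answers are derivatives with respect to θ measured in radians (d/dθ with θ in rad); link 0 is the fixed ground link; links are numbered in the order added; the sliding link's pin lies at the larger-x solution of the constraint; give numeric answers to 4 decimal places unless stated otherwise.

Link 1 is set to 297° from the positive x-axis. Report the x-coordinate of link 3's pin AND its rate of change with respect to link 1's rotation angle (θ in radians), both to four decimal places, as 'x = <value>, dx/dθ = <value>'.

geometry: r = 12 mm, L = 216 mm, e = 1 mm
crank pin P = (r cos θ, r sin θ) = (5.447886, -10.692078)
h = r sin θ − e = -10.692078 − 1 = -11.692078
x = r cos θ + √(L² − h²) = 5.447886 + 215.683322 = 221.131208
dx/dθ = −r sin θ − h·r cos θ/√(L² − h²) (θ in radians; h = -11.692078) = 10.987405

x = 221.1312, dx/dθ = 10.9874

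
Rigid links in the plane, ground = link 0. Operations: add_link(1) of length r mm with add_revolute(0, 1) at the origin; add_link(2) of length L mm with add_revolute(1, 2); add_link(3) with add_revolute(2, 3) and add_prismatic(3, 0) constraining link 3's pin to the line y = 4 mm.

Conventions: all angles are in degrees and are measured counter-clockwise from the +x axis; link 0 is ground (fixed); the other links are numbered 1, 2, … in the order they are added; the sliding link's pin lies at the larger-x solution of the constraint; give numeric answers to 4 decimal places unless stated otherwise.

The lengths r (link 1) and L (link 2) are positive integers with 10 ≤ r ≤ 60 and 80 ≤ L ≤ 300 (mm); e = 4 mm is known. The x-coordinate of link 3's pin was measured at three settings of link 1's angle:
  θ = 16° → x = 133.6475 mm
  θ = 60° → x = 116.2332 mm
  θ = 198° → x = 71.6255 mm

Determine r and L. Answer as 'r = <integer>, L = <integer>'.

constraint per measurement: (x − r cos θ)² + (r sin θ − e)² = L²
subtracting the θ₁ and θ₂ equations cancels the r² and L² terms:
r = (x₁² − x₂²) / (2[(x₁cos θ₁ + e sin θ₁) − (x₂cos θ₂ + e sin θ₂)]) = 32.0000 → r = 32
L² = (x₁ − r cos θ₁)² + (r sin θ₁ − e)² = 10608.9969 → L = 103.0000 → L = 103
check at θ₃=198°: x = 71.6255 (printed 71.6255) ✓

r = 32, L = 103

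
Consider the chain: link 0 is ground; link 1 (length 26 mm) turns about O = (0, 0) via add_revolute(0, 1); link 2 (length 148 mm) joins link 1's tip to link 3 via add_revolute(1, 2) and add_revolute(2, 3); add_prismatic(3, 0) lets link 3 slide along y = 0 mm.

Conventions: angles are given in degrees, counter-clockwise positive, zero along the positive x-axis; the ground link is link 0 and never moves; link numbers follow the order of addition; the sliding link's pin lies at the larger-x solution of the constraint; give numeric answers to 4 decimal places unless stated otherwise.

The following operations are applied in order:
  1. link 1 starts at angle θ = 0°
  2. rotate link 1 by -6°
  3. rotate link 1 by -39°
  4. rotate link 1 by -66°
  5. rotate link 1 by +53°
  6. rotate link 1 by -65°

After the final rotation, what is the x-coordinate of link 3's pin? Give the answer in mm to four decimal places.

geometry: r = 26 mm, L = 148 mm, e = 0 mm; θ starts at 0°
rotate link 1 by -6°: θ ← 0° -6° = -6°
rotate link 1 by -39°: θ ← -6° -39° = -45°
rotate link 1 by -66°: θ ← -45° -66° = -111°
rotate link 1 by +53°: θ ← -111° +53° = -58°
rotate link 1 by -65°: θ ← -58° -65° = -123°
crank pin P = (r cos θ, r sin θ) = (-14.160615, -21.805435)
h = r sin θ − e = -21.805435 − 0 = -21.805435
x = r cos θ + √(L² − h²) = -14.160615 + 146.384846 = 132.224231

132.2242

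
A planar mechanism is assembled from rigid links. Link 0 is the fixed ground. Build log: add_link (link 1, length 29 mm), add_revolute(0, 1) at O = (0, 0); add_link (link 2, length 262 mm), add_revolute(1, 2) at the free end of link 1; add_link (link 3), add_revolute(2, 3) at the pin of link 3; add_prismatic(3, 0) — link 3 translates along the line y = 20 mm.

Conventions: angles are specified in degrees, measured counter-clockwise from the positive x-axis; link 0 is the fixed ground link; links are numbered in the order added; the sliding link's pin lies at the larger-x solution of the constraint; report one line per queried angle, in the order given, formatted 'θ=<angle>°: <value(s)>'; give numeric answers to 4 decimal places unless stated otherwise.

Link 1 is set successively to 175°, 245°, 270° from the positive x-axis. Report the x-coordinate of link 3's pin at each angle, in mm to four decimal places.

geometry: r = 29 mm, L = 262 mm, e = 20 mm
θ=175°: crank pin P = (r cos θ, r sin θ) = (-28.889646, 2.527517)
θ=175°: h = r sin θ − e = 2.527517 − 20 = -17.472483
θ=175°: x = r cos θ + √(L² − h²) = -28.889646 + 261.416741 = 232.527094
θ=245°: crank pin P = (r cos θ, r sin θ) = (-12.255930, -26.282926)
θ=245°: h = r sin θ − e = -26.282926 − 20 = -46.282926
θ=245°: x = r cos θ + √(L² − h²) = -12.255930 + 257.879605 = 245.623676
θ=270°: crank pin P = (r cos θ, r sin θ) = (-0.000000, -29.000000)
θ=270°: h = r sin θ − e = -29.000000 − 20 = -49.000000
θ=270°: x = r cos θ + √(L² − h²) = -0.000000 + 257.377155 = 257.377155

θ=175°: 232.5271
θ=245°: 245.6237
θ=270°: 257.3772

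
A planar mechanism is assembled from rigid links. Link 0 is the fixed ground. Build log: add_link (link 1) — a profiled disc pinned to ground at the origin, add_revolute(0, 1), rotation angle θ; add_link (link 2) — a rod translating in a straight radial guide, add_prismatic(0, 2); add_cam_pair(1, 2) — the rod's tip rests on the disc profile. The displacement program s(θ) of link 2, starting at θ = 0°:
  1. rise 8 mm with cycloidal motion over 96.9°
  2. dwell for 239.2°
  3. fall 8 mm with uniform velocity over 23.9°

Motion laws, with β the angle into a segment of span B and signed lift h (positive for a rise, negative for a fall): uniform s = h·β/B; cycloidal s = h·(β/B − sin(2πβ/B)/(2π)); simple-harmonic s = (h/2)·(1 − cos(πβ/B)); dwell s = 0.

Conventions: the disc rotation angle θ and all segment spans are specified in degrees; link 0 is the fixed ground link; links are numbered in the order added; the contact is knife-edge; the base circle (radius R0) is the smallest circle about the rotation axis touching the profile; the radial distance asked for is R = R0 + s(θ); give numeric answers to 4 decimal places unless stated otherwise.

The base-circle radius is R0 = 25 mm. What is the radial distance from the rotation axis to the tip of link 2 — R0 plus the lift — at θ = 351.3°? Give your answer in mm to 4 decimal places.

seg 1 [0°–96.9°] cycloidal, h=8: full span → s += 8 → s = 8.0000
seg 2 [96.9°–336.1°] dwell: s stays 8.0000
seg 3 [336.1°–360°] uniform, h=-8: θ=351.3° here. β=15.2, B=23.9. -8·15.2/23.9 = -5.0879 → s = 2.9121
R = R0 + s = 25 + 2.9121 = 27.9121

27.9121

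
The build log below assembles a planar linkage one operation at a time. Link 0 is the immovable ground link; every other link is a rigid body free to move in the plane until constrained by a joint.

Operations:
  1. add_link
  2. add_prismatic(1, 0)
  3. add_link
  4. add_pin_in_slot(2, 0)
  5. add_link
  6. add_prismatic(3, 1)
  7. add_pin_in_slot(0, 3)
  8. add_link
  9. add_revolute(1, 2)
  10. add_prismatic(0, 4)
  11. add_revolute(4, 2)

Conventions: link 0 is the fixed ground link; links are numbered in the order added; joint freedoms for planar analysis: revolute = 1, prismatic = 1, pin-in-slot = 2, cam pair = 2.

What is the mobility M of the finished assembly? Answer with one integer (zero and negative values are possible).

(L,J1,J2)=(1,0,0); link0 fixed
link1: (2,0,0)
P 1-0 [J1]: (2,1,0)
link2: (3,1,0)
PS 2-0 [J2]: (3,1,1)
link3: (4,1,1)
P 3-1 [J1]: (4,2,1)
PS 0-3 [J2]: (4,2,2)
link4: (5,2,2)
R 1-2 [J1]: (5,3,2)
P 0-4 [J1]: (5,4,2)
R 4-2 [J1]: (5,5,2)
Grübler: 3·4 − 2·5 − 2 = 0

M = 0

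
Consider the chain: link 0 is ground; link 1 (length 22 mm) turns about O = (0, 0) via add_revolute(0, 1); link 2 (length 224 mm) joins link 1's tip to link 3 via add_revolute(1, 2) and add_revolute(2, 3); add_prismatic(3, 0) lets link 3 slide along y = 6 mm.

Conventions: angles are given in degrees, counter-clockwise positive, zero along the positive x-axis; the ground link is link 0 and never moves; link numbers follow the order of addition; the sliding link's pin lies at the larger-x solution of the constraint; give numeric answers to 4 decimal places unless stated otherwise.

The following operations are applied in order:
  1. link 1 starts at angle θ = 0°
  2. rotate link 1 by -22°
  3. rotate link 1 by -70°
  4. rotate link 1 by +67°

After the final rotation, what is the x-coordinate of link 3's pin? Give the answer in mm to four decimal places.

geometry: r = 22 mm, L = 224 mm, e = 6 mm; θ starts at 0°
rotate link 1 by -22°: θ ← 0° -22° = -22°
rotate link 1 by -70°: θ ← -22° -70° = -92°
rotate link 1 by +67°: θ ← -92° +67° = -25°
crank pin P = (r cos θ, r sin θ) = (19.938771, -9.297602)
h = r sin θ − e = -9.297602 − 6 = -15.297602
x = r cos θ + √(L² − h²) = 19.938771 + 223.477031 = 243.415802

243.4158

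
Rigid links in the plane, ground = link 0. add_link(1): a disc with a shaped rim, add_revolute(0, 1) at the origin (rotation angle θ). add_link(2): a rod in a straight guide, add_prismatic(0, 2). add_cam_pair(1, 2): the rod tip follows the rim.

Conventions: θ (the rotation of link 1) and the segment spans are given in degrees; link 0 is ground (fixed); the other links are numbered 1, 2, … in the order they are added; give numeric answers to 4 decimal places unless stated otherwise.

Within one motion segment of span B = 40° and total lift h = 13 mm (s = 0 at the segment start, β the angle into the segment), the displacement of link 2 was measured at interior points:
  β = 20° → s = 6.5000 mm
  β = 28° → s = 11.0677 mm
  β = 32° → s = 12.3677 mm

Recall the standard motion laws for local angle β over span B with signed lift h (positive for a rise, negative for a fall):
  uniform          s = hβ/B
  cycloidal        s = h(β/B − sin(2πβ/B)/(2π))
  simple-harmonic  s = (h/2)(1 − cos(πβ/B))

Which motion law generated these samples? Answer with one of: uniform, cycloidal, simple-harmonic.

candidates at β/B = r: uniform s = h·r (linear in β); cycloidal s = h·(r − sin(2πr)/(2π)); simple-harmonic s = (h/2)(1 − cos(πr))
β=20°: printed 6.5000 | uniform 6.5000, cycloidal 6.5000, simple-harmonic 6.5000
β=28°: printed 11.0677 | uniform 9.1000, cycloidal 11.0677, simple-harmonic 10.3206
β=32°: printed 12.3677 | uniform 10.4000, cycloidal 12.3677, simple-harmonic 11.7586
only one law matches every sample → cycloidal

cycloidal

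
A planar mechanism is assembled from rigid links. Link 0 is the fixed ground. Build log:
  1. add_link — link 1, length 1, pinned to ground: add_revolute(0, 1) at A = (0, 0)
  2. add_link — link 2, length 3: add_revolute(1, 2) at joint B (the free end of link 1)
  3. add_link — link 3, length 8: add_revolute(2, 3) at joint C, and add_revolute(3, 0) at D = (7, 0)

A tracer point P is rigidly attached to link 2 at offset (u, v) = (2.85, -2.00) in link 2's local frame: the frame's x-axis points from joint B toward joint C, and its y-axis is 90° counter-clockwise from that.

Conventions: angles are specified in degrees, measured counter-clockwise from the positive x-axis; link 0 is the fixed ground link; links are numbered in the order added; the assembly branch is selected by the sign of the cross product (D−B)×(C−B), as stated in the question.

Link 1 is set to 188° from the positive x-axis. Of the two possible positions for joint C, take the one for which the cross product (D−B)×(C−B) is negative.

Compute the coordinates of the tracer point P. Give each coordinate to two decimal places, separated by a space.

A=(0,0), D=(7.00,0)
B = A + 1.00·(cos188°, sin188°) = (-0.9903, -0.1392)
|BD| = 7.9915
circle(B,3.00) ∩ circle(D,8.00): a=0.5546, h=2.9483
  candidates: C₊=(-0.4871,2.8183) cross=23.561; C₋=(-0.3844,-3.0774) cross=-23.561
  branch - wants cross < 0 → take C=(-0.3844,-3.0774) (cross=-23.561)
ex = (C−B)/|BC| = (0.2019,-0.9794); ey = (0.9794,0.2019)
P = B + 2.85·ex + -2.00·ey = (-2.3735,-3.3343)

-2.37 -3.33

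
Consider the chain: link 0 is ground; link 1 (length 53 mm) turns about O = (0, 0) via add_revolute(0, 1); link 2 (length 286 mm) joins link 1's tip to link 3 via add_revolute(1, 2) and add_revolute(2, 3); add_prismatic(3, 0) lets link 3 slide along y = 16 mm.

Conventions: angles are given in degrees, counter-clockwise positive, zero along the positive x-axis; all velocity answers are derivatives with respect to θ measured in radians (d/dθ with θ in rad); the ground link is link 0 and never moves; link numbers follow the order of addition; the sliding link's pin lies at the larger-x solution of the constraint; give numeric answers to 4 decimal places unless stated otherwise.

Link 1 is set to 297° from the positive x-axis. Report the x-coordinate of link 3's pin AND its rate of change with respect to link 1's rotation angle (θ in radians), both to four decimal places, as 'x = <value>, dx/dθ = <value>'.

geometry: r = 53 mm, L = 286 mm, e = 16 mm
crank pin P = (r cos θ, r sin θ) = (24.061496, -47.223346)
h = r sin θ − e = -47.223346 − 16 = -63.223346
x = r cos θ + √(L² − h²) = 24.061496 + 278.924378 = 302.985874
dx/dθ = −r sin θ − h·r cos θ/√(L² − h²) (θ in radians; h = -63.223346) = 52.677327

x = 302.9859, dx/dθ = 52.6773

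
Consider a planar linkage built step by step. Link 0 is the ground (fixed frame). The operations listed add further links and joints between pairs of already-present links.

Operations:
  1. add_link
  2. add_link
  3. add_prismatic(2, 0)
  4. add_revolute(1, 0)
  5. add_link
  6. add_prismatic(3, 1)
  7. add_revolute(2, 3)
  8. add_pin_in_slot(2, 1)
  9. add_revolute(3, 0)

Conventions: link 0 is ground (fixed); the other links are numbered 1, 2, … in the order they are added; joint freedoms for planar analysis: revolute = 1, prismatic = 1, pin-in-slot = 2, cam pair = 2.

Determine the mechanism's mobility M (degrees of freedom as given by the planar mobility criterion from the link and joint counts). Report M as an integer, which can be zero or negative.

(L,J1,J2)=(1,0,0); link0 fixed
link1: (2,0,0)
link2: (3,0,0)
P 2-0 [J1]: (3,1,0)
R 1-0 [J1]: (3,2,0)
link3: (4,2,0)
P 3-1 [J1]: (4,3,0)
R 2-3 [J1]: (4,4,0)
PS 2-1 [J2]: (4,4,1)
R 3-0 [J1]: (4,5,1)
Grübler: 3·3 − 2·5 − 1 = -2

M = -2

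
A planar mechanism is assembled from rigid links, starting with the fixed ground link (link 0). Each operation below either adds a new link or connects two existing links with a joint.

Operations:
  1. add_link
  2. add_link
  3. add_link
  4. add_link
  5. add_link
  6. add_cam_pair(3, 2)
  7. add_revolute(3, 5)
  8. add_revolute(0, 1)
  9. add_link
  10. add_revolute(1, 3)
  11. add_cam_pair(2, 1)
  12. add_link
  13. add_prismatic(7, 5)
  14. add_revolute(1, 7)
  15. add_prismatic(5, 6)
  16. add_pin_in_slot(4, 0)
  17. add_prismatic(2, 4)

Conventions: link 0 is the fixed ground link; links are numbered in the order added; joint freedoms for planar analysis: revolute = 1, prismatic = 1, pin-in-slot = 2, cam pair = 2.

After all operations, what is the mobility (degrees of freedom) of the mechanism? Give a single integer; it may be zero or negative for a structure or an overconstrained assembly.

L=1 J1=0 J2=0
add link → L=2 J1=0 J2=0
add link → L=3 J1=0 J2=0
add link → L=4 J1=0 J2=0
add link → L=5 J1=0 J2=0
add link → L=6 J1=0 J2=0
C@3,2 dof=2 J2 → L=6 J1=0 J2=1
R@3,5 dof=1 J1 → L=6 J1=1 J2=1
R@0,1 dof=1 J1 → L=6 J1=2 J2=1
add link → L=7 J1=2 J2=1
R@1,3 dof=1 J1 → L=7 J1=3 J2=1
C@2,1 dof=2 J2 → L=7 J1=3 J2=2
add link → L=8 J1=3 J2=2
P@7,5 dof=1 J1 → L=8 J1=4 J2=2
R@1,7 dof=1 J1 → L=8 J1=5 J2=2
P@5,6 dof=1 J1 → L=8 J1=6 J2=2
PS@4,0 dof=2 J2 → L=8 J1=6 J2=3
P@2,4 dof=1 J1 → L=8 J1=7 J2=3
M=3(L−1)−2J1−J2=3·7−2·7−3=4

M = 4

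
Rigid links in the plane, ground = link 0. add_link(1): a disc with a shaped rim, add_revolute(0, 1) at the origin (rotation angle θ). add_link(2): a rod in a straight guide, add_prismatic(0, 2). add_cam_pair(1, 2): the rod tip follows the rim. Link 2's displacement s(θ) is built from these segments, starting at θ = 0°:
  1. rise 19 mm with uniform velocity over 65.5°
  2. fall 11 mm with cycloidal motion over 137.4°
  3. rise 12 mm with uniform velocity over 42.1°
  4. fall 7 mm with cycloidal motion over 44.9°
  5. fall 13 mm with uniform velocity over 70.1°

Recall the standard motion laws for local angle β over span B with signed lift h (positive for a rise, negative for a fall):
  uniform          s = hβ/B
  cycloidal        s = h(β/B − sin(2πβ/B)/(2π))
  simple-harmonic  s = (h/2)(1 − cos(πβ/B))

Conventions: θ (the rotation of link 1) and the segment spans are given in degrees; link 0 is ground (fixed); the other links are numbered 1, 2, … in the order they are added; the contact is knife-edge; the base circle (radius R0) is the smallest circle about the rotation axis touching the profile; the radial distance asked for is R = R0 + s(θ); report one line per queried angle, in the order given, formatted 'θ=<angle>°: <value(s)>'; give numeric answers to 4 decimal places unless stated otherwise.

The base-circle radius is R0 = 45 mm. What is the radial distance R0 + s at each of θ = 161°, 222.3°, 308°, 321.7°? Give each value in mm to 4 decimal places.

segment 1 (0° to 65.5°, uniform, h = 19) is passed completely: s = 0.0000 + (19) = 19.0000
θ = 161° falls in segment 2 (65.5° to 202.9°, cycloidal, h = -11): β = 161 − 65.5 = 95.5°, B = 137.4°; Δs = -11·(0.6951 − sin(2π·0.6951)/(2π)) = -9.2930; s = 19.0000 − 9.2930 = 9.7070
segment 2 (65.5° to 202.9°, cycloidal, h = -11) is passed completely: s = 19.0000 + (-11) = 8.0000
θ = 222.3° falls in segment 3 (202.9° to 245°, uniform, h = 12): β = 222.3 − 202.9 = 19.4°, B = 42.1°; Δs = 12·19.4/42.1 = 5.5297; s = 8.0000 + 5.5297 = 13.5297
segment 3 (202.9° to 245°, uniform, h = 12) is passed completely: s = 8.0000 + (12) = 20.0000
segment 4 (245° to 289.9°, cycloidal, h = -7) is passed completely: s = 20.0000 + (-7) = 13.0000
θ = 308° falls in segment 5 (289.9° to 360°, uniform, h = -13): β = 308 − 289.9 = 18.1°, B = 70.1°; Δs = -13·18.1/70.1 = -3.3566; s = 13.0000 − 3.3566 = 9.6434
θ = 321.7° falls in segment 5 (289.9° to 360°, uniform, h = -13): β = 321.7 − 289.9 = 31.8°, B = 70.1°; Δs = -13·31.8/70.1 = -5.8973; s = 13.0000 − 5.8973 = 7.1027
θ=161°: R = R0 + s = 45 + 9.7070 = 54.7070
θ=222.3°: R = R0 + s = 45 + 13.5297 = 58.5297
θ=308°: R = R0 + s = 45 + 9.6434 = 54.6434
θ=321.7°: R = R0 + s = 45 + 7.1027 = 52.1027

θ=161°: 54.7070
θ=222.3°: 58.5297
θ=308°: 54.6434
θ=321.7°: 52.1027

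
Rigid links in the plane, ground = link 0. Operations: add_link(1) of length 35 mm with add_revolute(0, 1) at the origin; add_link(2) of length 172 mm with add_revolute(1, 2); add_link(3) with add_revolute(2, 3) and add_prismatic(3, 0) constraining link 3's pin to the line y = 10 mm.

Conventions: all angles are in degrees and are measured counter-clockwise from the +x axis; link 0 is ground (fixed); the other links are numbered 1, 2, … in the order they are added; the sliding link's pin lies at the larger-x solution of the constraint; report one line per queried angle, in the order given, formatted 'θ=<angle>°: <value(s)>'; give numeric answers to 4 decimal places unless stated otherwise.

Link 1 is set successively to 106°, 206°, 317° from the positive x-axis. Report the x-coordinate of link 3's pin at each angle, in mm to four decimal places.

geometry: r = 35 mm, L = 172 mm, e = 10 mm
θ=106°: crank pin P = (r cos θ, r sin θ) = (-9.647307, 33.644159)
θ=106°: h = r sin θ − e = 33.644159 − 10 = 23.644159
θ=106°: x = r cos θ + √(L² − h²) = -9.647307 + 170.367115 = 160.719807
θ=206°: crank pin P = (r cos θ, r sin θ) = (-31.457792, -15.342990)
θ=206°: h = r sin θ − e = -15.342990 − 10 = -25.342990
θ=206°: x = r cos θ + √(L² − h²) = -31.457792 + 170.122699 = 138.664908
θ=317°: crank pin P = (r cos θ, r sin θ) = (25.597380, -23.869943)
θ=317°: h = r sin θ − e = -23.869943 − 10 = -33.869943
θ=317°: x = r cos θ + √(L² − h²) = 25.597380 + 168.632224 = 194.229604

θ=106°: 160.7198
θ=206°: 138.6649
θ=317°: 194.2296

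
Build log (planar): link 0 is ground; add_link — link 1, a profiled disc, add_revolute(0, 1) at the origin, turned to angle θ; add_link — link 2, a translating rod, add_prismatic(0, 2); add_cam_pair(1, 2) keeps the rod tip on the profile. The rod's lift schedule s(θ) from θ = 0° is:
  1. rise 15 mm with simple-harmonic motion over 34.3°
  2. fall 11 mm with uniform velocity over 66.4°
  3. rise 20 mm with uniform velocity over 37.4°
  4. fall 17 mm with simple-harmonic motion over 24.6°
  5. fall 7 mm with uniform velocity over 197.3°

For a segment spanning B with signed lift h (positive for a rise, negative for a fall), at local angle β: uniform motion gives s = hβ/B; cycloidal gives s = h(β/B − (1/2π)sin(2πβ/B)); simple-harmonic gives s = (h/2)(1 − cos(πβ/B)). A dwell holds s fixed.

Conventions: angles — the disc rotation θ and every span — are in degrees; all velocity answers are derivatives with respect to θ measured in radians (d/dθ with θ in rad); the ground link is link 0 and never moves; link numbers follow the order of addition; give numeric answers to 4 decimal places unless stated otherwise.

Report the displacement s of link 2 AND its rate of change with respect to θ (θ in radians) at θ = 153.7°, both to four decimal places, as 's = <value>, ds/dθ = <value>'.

seg 1 [0°–34.3°] simple-harmonic, h=15: full span → s += 15 → s = 15.0000
seg 2 [34.3°–100.7°] uniform, h=-11: full span → s += -11 → s = 4.0000
seg 3 [100.7°–138.1°] uniform, h=20: full span → s += 20 → s = 24.0000
seg 4 [138.1°–162.7°] simple-harmonic, h=-17: θ=153.7° here. β=15.6, B=24.6. -17/2·(1 − cos(π·0.6341)) = -11.9771 → s = 12.0229
velocity in seg [138.1°–162.7°] (simple-harmonic), θ in radians: β = 15.6° = 0.2723 rad, B = 24.6° = 0.4294 rad; ds/dθ = (πh/(2B)) sin(πβ/B) = (π·(-17)/(2·0.4294)) sin(π·0.6341) = -56.753274 mm/rad

s = 12.0229, ds/dθ = -56.7533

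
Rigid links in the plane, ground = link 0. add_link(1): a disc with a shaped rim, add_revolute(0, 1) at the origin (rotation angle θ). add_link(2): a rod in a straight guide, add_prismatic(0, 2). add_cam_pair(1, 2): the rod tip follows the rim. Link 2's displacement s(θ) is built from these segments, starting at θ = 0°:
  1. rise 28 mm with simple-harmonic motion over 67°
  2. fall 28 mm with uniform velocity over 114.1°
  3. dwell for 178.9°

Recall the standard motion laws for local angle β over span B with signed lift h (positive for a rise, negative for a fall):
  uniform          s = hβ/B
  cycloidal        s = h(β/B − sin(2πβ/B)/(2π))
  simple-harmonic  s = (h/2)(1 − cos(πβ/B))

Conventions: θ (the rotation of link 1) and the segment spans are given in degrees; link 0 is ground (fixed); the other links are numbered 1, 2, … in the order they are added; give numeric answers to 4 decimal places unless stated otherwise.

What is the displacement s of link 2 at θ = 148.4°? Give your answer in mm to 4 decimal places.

segment 1 (0° to 67°, simple-harmonic, h = 28) is passed completely: s = 0.0000 + (28) = 28.0000
θ = 148.4° falls in segment 2 (67° to 181.1°, uniform, h = -28): β = 148.4 − 67 = 81.4°, B = 114.1°; Δs = -28·81.4/114.1 = -19.9755; s = 28.0000 − 19.9755 = 8.0245

8.0245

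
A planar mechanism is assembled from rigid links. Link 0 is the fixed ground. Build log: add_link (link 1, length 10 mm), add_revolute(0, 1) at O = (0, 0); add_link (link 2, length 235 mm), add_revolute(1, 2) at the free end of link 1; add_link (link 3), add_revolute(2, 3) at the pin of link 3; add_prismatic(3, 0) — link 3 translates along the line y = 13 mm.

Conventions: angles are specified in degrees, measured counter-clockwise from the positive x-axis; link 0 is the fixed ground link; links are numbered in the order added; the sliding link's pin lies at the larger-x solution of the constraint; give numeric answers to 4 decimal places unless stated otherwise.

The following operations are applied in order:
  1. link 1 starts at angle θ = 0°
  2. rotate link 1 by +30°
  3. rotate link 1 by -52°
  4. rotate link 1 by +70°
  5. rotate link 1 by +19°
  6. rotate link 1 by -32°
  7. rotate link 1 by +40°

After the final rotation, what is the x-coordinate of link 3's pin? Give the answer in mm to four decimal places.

geometry: r = 10 mm, L = 235 mm, e = 13 mm; θ starts at 0°
rotate link 1 by +30°: θ ← 0° +30° = 30°
rotate link 1 by -52°: θ ← 30° -52° = -22°
rotate link 1 by +70°: θ ← -22° +70° = 48°
rotate link 1 by +19°: θ ← 48° +19° = 67°
rotate link 1 by -32°: θ ← 67° -32° = 35°
rotate link 1 by +40°: θ ← 35° +40° = 75°
crank pin P = (r cos θ, r sin θ) = (2.588190, 9.659258)
h = r sin θ − e = 9.659258 − 13 = -3.340742
x = r cos θ + √(L² − h²) = 2.588190 + 234.976253 = 237.564443

237.5644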